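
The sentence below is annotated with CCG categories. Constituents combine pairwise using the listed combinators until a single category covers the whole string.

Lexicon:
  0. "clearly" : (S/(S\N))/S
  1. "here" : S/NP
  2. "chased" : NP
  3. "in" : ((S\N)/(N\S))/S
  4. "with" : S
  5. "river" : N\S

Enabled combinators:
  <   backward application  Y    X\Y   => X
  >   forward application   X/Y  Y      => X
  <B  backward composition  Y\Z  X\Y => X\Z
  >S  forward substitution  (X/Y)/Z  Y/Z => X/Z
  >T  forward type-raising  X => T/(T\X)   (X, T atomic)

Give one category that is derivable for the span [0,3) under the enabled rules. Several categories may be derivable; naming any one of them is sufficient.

S/(S\N)

[0,6] S   >
  [0,3] S/(S\N)   >
    [0,1] "clearly" : (S/(S\N))/S
    [1,3] S   >
      [1,2] "here" : S/NP
      [2,3] "chased" : NP
  [3,6] S\N   >
    [3,5] (S\N)/(N\S)   >
      [3,4] "in" : ((S\N)/(N\S))/S
      [4,5] "with" : S
    [5,6] "river" : N\S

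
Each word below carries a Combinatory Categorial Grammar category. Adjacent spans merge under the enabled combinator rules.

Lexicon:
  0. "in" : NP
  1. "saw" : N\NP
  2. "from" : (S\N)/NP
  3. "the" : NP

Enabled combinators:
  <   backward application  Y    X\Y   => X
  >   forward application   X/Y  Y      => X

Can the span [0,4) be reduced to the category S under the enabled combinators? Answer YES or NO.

[0,4] S   <
  [0,2] N   <
    [0,1] "in" : NP
    [1,2] "saw" : N\NP
  [2,4] S\N   >
    [2,3] "from" : (S\N)/NP
    [3,4] "the" : NP

YES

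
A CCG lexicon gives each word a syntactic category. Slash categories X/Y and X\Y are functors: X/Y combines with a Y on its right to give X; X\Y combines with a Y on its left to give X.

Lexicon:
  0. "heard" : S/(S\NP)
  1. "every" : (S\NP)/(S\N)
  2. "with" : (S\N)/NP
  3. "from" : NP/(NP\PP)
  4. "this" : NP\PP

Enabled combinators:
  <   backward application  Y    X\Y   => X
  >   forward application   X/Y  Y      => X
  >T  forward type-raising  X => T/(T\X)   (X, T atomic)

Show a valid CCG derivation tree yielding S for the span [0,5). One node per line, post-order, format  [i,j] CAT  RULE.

[0,1] S/(S\NP)  lex  "heard"
[1,2] (S\NP)/(S\N)  lex  "every"
[2,3] (S\N)/NP  lex  "with"
[3,4] NP/(NP\PP)  lex  "from"
[4,5] NP\PP  lex  "this"
[3,5] NP  >  k=4
[2,5] S\N  >  k=3
[1,5] S\NP  >  k=2
[0,5] S  >  k=1

[0,5] S   >
  [0,1] "heard" : S/(S\NP)
  [1,5] S\NP   >
    [1,2] "every" : (S\NP)/(S\N)
    [2,5] S\N   >
      [2,3] "with" : (S\N)/NP
      [3,5] NP   >
        [3,4] "from" : NP/(NP\PP)
        [4,5] "this" : NP\PP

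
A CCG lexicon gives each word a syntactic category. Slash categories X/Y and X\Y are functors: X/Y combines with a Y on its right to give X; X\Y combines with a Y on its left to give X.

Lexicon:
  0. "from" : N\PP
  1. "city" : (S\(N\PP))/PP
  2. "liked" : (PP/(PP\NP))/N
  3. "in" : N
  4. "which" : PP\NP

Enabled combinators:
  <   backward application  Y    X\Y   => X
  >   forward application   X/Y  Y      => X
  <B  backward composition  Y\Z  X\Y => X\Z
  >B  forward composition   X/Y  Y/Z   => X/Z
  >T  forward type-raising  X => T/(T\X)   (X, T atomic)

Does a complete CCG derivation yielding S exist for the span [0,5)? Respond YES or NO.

[0,5] S   <
  [0,1] "from" : N\PP
  [1,5] S\(N\PP)   >
    [1,2] "city" : (S\(N\PP))/PP
    [2,5] PP   >
      [2,4] PP/(PP\NP)   >
        [2,3] "liked" : (PP/(PP\NP))/N
        [3,4] "in" : N
      [4,5] "which" : PP\NP

YES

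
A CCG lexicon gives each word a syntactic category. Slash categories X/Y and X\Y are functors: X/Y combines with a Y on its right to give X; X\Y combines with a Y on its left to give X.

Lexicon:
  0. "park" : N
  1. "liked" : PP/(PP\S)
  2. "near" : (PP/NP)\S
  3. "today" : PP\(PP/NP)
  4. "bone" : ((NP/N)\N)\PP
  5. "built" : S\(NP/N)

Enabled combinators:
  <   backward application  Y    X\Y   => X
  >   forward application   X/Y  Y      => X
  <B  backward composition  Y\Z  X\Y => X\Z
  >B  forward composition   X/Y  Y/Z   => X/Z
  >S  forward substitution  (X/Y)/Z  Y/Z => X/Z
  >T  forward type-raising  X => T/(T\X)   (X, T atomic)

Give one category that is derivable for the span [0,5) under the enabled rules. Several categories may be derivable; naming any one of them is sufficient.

[0,6] S   <
  [0,5] NP/N   <
    [0,1] "park" : N
    [1,5] (NP/N)\N   <
      [1,4] PP   >
        [1,2] "liked" : PP/(PP\S)
        [2,4] PP\S   <B
          [2,3] "near" : (PP/NP)\S
          [3,4] "today" : PP\(PP/NP)
      [4,5] "bone" : ((NP/N)\N)\PP
  [5,6] "built" : S\(NP/N)

NP/N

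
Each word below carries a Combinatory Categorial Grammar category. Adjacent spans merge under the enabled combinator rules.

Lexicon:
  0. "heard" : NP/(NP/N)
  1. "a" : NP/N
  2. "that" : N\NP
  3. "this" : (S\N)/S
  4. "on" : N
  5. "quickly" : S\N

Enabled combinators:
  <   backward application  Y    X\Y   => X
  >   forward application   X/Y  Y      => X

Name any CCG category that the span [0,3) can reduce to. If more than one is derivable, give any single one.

[0,6] S   <
  [0,3] N   <
    [0,2] NP   >
      [0,1] "heard" : NP/(NP/N)
      [1,2] "a" : NP/N
    [2,3] "that" : N\NP
  [3,6] S\N   >
    [3,4] "this" : (S\N)/S
    [4,6] S   <
      [4,5] "on" : N
      [5,6] "quickly" : S\N

N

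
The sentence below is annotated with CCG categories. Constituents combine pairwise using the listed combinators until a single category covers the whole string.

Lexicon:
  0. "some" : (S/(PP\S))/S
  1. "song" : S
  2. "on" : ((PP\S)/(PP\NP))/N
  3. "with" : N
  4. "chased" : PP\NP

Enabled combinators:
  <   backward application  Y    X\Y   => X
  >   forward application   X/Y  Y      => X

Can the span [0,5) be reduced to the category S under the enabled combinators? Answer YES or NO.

[0,5] S   >
  [0,2] S/(PP\S)   >
    [0,1] "some" : (S/(PP\S))/S
    [1,2] "song" : S
  [2,5] PP\S   >
    [2,4] (PP\S)/(PP\NP)   >
      [2,3] "on" : ((PP\S)/(PP\NP))/N
      [3,4] "with" : N
    [4,5] "chased" : PP\NP

YES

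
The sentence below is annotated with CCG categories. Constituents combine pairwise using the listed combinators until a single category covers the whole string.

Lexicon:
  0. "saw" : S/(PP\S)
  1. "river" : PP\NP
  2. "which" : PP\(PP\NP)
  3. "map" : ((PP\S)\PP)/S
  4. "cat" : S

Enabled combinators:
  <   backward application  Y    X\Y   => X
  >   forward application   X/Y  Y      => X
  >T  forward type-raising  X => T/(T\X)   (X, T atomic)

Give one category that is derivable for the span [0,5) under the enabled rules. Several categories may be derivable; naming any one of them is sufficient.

[0,5] S   >
  [0,1] "saw" : S/(PP\S)
  [1,5] PP\S   <
    [1,3] PP   <
      [1,2] "river" : PP\NP
      [2,3] "which" : PP\(PP\NP)
    [3,5] (PP\S)\PP   >
      [3,4] "map" : ((PP\S)\PP)/S
      [4,5] "cat" : S

S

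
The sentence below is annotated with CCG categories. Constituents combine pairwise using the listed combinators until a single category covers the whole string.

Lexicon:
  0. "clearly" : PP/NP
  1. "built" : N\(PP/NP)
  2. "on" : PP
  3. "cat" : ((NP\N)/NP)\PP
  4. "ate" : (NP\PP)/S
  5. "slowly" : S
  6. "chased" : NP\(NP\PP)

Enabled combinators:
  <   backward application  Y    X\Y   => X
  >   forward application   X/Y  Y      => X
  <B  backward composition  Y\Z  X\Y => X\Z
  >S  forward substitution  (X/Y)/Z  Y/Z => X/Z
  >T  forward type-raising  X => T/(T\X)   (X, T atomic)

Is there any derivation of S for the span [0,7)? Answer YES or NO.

NO

PP/NP N\(PP/NP) PP ((NP\N)/NP)\PP (NP\PP)/S S NP\(NP\PP)
CKY chart[0,7] = {N/(N\NP), NP, NP/(NP\NP), PP/(PP\NP), S/(S\NP)}; S ∉ chart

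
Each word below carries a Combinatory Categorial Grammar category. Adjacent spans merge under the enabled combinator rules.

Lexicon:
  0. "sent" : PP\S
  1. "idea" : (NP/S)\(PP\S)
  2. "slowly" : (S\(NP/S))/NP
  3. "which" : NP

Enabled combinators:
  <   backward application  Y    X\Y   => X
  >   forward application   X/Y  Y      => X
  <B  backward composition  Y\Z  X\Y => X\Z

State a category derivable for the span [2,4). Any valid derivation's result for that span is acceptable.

S\(NP/S)

[0,4] S   <
  [0,2] NP/S   <
    [0,1] "sent" : PP\S
    [1,2] "idea" : (NP/S)\(PP\S)
  [2,4] S\(NP/S)   >
    [2,3] "slowly" : (S\(NP/S))/NP
    [3,4] "which" : NP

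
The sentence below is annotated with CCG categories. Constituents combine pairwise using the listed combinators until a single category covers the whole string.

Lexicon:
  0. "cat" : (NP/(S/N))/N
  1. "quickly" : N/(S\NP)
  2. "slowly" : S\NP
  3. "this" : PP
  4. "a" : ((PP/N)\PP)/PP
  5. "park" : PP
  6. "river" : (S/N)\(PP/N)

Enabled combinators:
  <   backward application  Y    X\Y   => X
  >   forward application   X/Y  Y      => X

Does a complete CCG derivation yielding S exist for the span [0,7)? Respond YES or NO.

NO

(NP/(S/N))/N N/(S\NP) S\NP PP ((PP/N)\PP)/PP PP (S/N)\(PP/N)
CKY chart[0,7] = {NP}; S ∉ chart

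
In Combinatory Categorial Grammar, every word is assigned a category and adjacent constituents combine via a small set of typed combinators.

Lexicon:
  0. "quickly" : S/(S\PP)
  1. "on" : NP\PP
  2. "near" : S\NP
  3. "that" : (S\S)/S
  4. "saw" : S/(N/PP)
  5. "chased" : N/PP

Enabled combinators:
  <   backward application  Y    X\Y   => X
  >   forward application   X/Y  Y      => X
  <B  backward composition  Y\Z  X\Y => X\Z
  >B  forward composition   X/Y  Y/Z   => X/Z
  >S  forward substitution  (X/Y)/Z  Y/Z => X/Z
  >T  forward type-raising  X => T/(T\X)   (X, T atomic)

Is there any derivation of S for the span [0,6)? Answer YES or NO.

[0,6] S   >
  [0,1] "quickly" : S/(S\PP)
  [1,6] S\PP   <B
    [1,3] S\PP   <B
      [1,2] "on" : NP\PP
      [2,3] "near" : S\NP
    [3,6] S\S   >
      [3,4] "that" : (S\S)/S
      [4,6] S   >
        [4,5] "saw" : S/(N/PP)
        [5,6] "chased" : N/PP

YES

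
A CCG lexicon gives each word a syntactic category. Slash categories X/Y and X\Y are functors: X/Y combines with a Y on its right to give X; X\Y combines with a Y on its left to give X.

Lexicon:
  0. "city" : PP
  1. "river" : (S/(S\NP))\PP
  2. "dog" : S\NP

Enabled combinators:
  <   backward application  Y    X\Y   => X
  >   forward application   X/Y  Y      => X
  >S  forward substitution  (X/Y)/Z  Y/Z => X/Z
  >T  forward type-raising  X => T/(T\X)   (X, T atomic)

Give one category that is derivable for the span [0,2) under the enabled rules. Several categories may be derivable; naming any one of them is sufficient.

S/(S\NP)

[0,3] S   >
  [0,2] S/(S\NP)   <
    [0,1] "city" : PP
    [1,2] "river" : (S/(S\NP))\PP
  [2,3] "dog" : S\NP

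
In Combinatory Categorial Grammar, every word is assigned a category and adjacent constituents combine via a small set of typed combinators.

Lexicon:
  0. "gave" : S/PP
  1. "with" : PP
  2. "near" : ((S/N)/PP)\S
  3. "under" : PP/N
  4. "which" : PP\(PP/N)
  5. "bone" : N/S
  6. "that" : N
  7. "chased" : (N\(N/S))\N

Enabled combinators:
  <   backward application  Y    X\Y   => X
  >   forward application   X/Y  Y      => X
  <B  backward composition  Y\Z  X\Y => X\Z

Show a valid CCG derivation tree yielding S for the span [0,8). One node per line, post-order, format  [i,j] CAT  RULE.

[0,8] S   >
  [0,5] S/N   >
    [0,3] (S/N)/PP   <
      [0,2] S   >
        [0,1] "gave" : S/PP
        [1,2] "with" : PP
      [2,3] "near" : ((S/N)/PP)\S
    [3,5] PP   <
      [3,4] "under" : PP/N
      [4,5] "which" : PP\(PP/N)
  [5,8] N   <
    [5,6] "bone" : N/S
    [6,8] N\(N/S)   <
      [6,7] "that" : N
      [7,8] "chased" : (N\(N/S))\N

[0,1] S/PP  lex  "gave"
[1,2] PP  lex  "with"
[0,2] S  >  k=1
[2,3] ((S/N)/PP)\S  lex  "near"
[0,3] (S/N)/PP  <  k=2
[3,4] PP/N  lex  "under"
[4,5] PP\(PP/N)  lex  "which"
[3,5] PP  <  k=4
[0,5] S/N  >  k=3
[5,6] N/S  lex  "bone"
[6,7] N  lex  "that"
[7,8] (N\(N/S))\N  lex  "chased"
[6,8] N\(N/S)  <  k=7
[5,8] N  <  k=6
[0,8] S  >  k=5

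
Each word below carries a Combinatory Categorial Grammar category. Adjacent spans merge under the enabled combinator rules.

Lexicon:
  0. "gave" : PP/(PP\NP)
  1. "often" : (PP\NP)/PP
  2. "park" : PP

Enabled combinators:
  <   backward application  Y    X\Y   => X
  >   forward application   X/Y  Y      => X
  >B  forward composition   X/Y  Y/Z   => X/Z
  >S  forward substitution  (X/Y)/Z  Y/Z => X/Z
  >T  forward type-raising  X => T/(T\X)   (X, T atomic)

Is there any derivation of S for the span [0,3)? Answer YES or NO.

NO

PP/(PP\NP) (PP\NP)/PP PP
CKY chart[0,3] = {N/(N\PP), NP/(NP\PP), PP, PP/(PP\PP), S/(S\PP)}; S ∉ chart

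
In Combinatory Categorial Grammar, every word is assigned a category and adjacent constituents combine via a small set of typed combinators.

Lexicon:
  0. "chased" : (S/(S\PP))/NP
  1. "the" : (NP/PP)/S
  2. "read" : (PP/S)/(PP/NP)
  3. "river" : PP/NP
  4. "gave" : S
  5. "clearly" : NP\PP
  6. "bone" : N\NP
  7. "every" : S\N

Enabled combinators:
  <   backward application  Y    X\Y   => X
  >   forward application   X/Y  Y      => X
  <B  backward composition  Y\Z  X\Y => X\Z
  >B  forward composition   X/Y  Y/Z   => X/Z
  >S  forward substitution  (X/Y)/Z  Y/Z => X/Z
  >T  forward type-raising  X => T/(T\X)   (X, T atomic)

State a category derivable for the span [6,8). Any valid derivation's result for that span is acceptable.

[0,8] S   >
  [0,5] S/(S\PP)   >
    [0,1] "chased" : (S/(S\PP))/NP
    [1,5] NP   >
      [1,4] NP/S   >S
        [1,2] "the" : (NP/PP)/S
        [2,4] PP/S   >
          [2,3] "read" : (PP/S)/(PP/NP)
          [3,4] "river" : PP/NP
      [4,5] "gave" : S
  [5,8] S\PP   <B
    [5,6] "clearly" : NP\PP
    [6,8] S\NP   <B
      [6,7] "bone" : N\NP
      [7,8] "every" : S\N

S\NP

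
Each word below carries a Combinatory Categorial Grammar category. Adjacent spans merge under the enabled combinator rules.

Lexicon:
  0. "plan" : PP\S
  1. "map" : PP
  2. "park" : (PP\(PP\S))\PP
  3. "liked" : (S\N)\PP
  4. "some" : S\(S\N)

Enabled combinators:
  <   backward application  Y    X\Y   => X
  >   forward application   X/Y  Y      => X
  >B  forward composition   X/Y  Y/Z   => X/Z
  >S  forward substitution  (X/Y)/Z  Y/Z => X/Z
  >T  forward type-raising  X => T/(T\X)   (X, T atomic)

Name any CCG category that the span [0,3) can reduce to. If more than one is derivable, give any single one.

[0,5] S   <
  [0,4] S\N   <
    [0,3] PP   <
      [0,1] "plan" : PP\S
      [1,3] PP\(PP\S)   <
        [1,2] "map" : PP
        [2,3] "park" : (PP\(PP\S))\PP
    [3,4] "liked" : (S\N)\PP
  [4,5] "some" : S\(S\N)

PP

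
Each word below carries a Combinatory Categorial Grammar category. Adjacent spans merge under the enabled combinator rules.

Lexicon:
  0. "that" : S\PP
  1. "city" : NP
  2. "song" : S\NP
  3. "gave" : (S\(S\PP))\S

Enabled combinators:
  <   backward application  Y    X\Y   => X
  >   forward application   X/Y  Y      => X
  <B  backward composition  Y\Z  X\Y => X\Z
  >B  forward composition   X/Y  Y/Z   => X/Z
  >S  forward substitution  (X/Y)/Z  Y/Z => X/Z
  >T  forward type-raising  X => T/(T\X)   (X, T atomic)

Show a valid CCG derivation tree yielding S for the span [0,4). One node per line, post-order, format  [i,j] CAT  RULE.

[0,1] S\PP  lex  "that"
[1,2] NP  lex  "city"
[1,2] S/(S\NP)  >T
[2,3] S\NP  lex  "song"
[1,3] S  >  k=2
[3,4] (S\(S\PP))\S  lex  "gave"
[1,4] S\(S\PP)  <  k=3
[0,4] S  <  k=1

[0,4] S   <
  [0,1] "that" : S\PP
  [1,4] S\(S\PP)   <
    [1,3] S   >
      [1,2] S/(S\NP)   >T
        [1,2] "city" : NP
      [2,3] "song" : S\NP
    [3,4] "gave" : (S\(S\PP))\S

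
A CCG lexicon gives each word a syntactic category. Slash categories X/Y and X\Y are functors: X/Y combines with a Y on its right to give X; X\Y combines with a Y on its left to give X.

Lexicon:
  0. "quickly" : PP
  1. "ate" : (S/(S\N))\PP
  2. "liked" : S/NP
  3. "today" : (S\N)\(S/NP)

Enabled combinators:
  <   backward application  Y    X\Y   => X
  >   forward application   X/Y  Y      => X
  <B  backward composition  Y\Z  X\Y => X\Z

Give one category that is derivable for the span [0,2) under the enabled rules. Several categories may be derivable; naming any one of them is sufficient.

S/(S\N)

[0,4] S   >
  [0,2] S/(S\N)   <
    [0,1] "quickly" : PP
    [1,2] "ate" : (S/(S\N))\PP
  [2,4] S\N   <
    [2,3] "liked" : S/NP
    [3,4] "today" : (S\N)\(S/NP)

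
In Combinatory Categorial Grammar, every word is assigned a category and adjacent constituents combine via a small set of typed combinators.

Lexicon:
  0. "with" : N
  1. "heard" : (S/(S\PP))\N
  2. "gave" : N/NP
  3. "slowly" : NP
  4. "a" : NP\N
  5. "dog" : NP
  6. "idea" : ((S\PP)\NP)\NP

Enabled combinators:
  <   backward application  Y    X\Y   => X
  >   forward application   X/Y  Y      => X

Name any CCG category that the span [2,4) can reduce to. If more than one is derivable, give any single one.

[0,7] S   >
  [0,2] S/(S\PP)   <
    [0,1] "with" : N
    [1,2] "heard" : (S/(S\PP))\N
  [2,7] S\PP   <
    [2,5] NP   <
      [2,4] N   >
        [2,3] "gave" : N/NP
        [3,4] "slowly" : NP
      [4,5] "a" : NP\N
    [5,7] (S\PP)\NP   <
      [5,6] "dog" : NP
      [6,7] "idea" : ((S\PP)\NP)\NP

N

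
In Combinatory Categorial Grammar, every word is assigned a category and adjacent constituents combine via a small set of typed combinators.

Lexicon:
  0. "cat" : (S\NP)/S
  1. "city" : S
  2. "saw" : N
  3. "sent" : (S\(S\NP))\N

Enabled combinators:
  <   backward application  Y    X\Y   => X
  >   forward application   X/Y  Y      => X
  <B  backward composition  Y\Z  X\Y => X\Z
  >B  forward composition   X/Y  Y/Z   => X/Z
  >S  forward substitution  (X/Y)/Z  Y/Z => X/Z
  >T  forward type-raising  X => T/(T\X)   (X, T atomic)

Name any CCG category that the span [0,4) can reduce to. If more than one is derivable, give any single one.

[0,4] S   <
  [0,2] S\NP   >
    [0,1] "cat" : (S\NP)/S
    [1,2] "city" : S
  [2,4] S\(S\NP)   <
    [2,3] "saw" : N
    [3,4] "sent" : (S\(S\NP))\N

S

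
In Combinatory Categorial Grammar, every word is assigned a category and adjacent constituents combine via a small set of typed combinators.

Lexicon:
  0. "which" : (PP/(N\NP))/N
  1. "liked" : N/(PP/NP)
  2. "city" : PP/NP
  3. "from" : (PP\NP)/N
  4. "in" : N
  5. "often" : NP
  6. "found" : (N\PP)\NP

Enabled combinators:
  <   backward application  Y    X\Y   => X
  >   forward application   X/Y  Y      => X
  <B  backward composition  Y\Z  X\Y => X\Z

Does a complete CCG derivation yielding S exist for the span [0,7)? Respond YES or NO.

NO

(PP/(N\NP))/N N/(PP/NP) PP/NP (PP\NP)/N N NP (N\PP)\NP
CKY chart[0,7] = {PP}; S ∉ chart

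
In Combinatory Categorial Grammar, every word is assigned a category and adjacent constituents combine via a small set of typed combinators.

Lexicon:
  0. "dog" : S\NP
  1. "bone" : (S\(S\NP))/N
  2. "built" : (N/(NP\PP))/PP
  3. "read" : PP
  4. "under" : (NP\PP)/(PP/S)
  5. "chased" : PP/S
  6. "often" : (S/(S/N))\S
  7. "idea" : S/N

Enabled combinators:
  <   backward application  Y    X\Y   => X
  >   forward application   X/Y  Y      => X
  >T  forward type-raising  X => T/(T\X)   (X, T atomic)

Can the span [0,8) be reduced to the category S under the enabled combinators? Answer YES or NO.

YES

[0,8] S   >
  [0,7] S/(S/N)   <
    [0,6] S   <
      [0,1] "dog" : S\NP
      [1,6] S\(S\NP)   >
        [1,2] "bone" : (S\(S\NP))/N
        [2,6] N   >
          [2,4] N/(NP\PP)   >
            [2,3] "built" : (N/(NP\PP))/PP
            [3,4] "read" : PP
          [4,6] NP\PP   >
            [4,5] "under" : (NP\PP)/(PP/S)
            [5,6] "chased" : PP/S
    [6,7] "often" : (S/(S/N))\S
  [7,8] "idea" : S/N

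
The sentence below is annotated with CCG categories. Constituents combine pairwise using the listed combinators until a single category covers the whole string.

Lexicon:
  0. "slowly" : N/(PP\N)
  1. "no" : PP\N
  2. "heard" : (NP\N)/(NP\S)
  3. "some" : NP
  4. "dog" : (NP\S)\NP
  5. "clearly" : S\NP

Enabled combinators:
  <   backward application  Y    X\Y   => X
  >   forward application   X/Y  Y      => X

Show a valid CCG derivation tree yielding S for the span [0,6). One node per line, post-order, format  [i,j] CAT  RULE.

[0,1] N/(PP\N)  lex  "slowly"
[1,2] PP\N  lex  "no"
[0,2] N  >  k=1
[2,3] (NP\N)/(NP\S)  lex  "heard"
[3,4] NP  lex  "some"
[4,5] (NP\S)\NP  lex  "dog"
[3,5] NP\S  <  k=4
[2,5] NP\N  >  k=3
[0,5] NP  <  k=2
[5,6] S\NP  lex  "clearly"
[0,6] S  <  k=5

[0,6] S   <
  [0,5] NP   <
    [0,2] N   >
      [0,1] "slowly" : N/(PP\N)
      [1,2] "no" : PP\N
    [2,5] NP\N   >
      [2,3] "heard" : (NP\N)/(NP\S)
      [3,5] NP\S   <
        [3,4] "some" : NP
        [4,5] "dog" : (NP\S)\NP
  [5,6] "clearly" : S\NP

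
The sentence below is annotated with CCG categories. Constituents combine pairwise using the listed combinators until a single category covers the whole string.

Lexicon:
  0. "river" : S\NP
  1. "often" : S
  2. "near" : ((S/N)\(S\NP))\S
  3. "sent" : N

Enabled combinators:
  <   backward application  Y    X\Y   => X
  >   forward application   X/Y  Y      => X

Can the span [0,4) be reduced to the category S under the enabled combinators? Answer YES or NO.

[0,4] S   >
  [0,3] S/N   <
    [0,1] "river" : S\NP
    [1,3] (S/N)\(S\NP)   <
      [1,2] "often" : S
      [2,3] "near" : ((S/N)\(S\NP))\S
  [3,4] "sent" : N

YES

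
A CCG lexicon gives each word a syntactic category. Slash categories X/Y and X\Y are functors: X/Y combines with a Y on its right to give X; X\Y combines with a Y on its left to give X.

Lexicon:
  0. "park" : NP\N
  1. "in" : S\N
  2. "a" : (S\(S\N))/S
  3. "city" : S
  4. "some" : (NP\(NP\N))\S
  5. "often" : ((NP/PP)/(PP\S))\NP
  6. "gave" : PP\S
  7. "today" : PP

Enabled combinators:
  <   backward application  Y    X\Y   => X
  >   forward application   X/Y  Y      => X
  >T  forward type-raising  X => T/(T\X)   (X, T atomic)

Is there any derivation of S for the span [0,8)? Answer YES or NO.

NO

NP\N S\N (S\(S\N))/S S (NP\(NP\N))\S ((NP/PP)/(PP\S))\NP PP\S PP
CKY chart[0,8] = {N/(N\NP), NP, NP/(NP\NP), PP/(PP\NP), S/(S\NP)}; S ∉ chart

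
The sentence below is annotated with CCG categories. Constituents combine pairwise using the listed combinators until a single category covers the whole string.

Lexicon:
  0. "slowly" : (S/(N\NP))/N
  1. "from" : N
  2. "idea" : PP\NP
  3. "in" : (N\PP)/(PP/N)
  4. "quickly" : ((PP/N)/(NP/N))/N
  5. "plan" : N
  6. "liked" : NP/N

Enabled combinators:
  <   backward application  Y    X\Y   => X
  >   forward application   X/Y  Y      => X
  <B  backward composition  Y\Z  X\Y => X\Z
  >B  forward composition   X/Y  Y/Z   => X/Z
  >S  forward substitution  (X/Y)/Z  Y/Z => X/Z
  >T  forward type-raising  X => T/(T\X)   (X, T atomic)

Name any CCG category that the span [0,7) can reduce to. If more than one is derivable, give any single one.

[0,7] S   >
  [0,2] S/(N\NP)   >
    [0,1] "slowly" : (S/(N\NP))/N
    [1,2] "from" : N
  [2,7] N\NP   <B
    [2,3] "idea" : PP\NP
    [3,7] N\PP   >
      [3,4] "in" : (N\PP)/(PP/N)
      [4,7] PP/N   >
        [4,6] (PP/N)/(NP/N)   >
          [4,5] "quickly" : ((PP/N)/(NP/N))/N
          [5,6] "plan" : N
        [6,7] "liked" : NP/N

S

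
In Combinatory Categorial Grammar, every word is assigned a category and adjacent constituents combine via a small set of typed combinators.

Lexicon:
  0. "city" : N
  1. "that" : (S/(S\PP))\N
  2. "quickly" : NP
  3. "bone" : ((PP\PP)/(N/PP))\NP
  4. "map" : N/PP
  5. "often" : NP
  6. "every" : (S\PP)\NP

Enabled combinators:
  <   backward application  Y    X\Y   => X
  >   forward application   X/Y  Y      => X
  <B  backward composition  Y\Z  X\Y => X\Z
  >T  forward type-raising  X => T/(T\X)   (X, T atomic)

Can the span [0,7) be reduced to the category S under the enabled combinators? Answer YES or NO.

YES

[0,7] S   >
  [0,2] S/(S\PP)   <
    [0,1] "city" : N
    [1,2] "that" : (S/(S\PP))\N
  [2,7] S\PP   <B
    [2,5] PP\PP   >
      [2,4] (PP\PP)/(N/PP)   <
        [2,3] "quickly" : NP
        [3,4] "bone" : ((PP\PP)/(N/PP))\NP
      [4,5] "map" : N/PP
    [5,7] S\PP   <
      [5,6] "often" : NP
      [6,7] "every" : (S\PP)\NP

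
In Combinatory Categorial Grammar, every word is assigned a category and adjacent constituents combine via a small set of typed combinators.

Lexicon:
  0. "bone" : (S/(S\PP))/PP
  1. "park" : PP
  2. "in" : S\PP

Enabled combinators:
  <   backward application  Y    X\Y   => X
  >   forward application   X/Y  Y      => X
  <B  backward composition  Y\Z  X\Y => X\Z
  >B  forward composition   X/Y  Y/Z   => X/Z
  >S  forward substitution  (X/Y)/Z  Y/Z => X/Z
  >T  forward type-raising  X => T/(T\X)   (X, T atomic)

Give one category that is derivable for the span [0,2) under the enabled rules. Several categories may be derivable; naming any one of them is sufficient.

[0,3] S   >
  [0,2] S/(S\PP)   >
    [0,1] "bone" : (S/(S\PP))/PP
    [1,2] "park" : PP
  [2,3] "in" : S\PP

S/(S\PP)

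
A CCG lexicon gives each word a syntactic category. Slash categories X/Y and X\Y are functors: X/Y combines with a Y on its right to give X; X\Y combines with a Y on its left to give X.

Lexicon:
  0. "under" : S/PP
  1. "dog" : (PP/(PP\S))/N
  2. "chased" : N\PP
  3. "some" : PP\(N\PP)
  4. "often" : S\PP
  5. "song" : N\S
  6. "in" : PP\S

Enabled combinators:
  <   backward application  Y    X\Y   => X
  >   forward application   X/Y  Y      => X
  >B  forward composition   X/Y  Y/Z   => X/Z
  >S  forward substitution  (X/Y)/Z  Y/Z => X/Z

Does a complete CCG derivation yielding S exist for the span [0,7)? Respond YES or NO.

YES

[0,7] S   >
  [0,1] "under" : S/PP
  [1,7] PP   >
    [1,6] PP/(PP\S)   >
      [1,2] "dog" : (PP/(PP\S))/N
      [2,6] N   <
        [2,5] S   <
          [2,4] PP   <
            [2,3] "chased" : N\PP
            [3,4] "some" : PP\(N\PP)
          [4,5] "often" : S\PP
        [5,6] "song" : N\S
    [6,7] "in" : PP\S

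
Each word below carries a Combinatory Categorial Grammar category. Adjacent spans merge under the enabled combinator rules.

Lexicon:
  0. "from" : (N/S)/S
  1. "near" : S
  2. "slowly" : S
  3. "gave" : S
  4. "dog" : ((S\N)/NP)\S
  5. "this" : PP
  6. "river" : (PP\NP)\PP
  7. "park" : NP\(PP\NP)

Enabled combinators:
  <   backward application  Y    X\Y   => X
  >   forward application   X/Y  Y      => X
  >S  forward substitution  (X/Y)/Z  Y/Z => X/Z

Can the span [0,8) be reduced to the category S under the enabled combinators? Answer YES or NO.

YES

[0,8] S   <
  [0,3] N   >
    [0,2] N/S   >
      [0,1] "from" : (N/S)/S
      [1,2] "near" : S
    [2,3] "slowly" : S
  [3,8] S\N   >
    [3,5] (S\N)/NP   <
      [3,4] "gave" : S
      [4,5] "dog" : ((S\N)/NP)\S
    [5,8] NP   <
      [5,7] PP\NP   <
        [5,6] "this" : PP
        [6,7] "river" : (PP\NP)\PP
      [7,8] "park" : NP\(PP\NP)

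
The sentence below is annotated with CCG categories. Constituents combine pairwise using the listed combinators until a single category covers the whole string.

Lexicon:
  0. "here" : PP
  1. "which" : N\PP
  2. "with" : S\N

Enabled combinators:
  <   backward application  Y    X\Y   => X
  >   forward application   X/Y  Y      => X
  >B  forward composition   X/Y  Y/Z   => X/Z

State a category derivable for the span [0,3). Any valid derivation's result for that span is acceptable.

[0,3] S   <
  [0,2] N   <
    [0,1] "here" : PP
    [1,2] "which" : N\PP
  [2,3] "with" : S\N

S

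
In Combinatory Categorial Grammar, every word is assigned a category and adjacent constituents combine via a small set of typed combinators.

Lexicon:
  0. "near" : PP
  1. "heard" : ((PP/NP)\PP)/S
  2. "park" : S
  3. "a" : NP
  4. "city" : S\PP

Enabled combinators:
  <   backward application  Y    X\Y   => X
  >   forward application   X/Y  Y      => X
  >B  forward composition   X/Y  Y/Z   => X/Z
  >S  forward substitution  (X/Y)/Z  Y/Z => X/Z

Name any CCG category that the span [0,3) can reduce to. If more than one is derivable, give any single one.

PP/NP

[0,5] S   <
  [0,4] PP   >
    [0,3] PP/NP   <
      [0,1] "near" : PP
      [1,3] (PP/NP)\PP   >
        [1,2] "heard" : ((PP/NP)\PP)/S
        [2,3] "park" : S
    [3,4] "a" : NP
  [4,5] "city" : S\PP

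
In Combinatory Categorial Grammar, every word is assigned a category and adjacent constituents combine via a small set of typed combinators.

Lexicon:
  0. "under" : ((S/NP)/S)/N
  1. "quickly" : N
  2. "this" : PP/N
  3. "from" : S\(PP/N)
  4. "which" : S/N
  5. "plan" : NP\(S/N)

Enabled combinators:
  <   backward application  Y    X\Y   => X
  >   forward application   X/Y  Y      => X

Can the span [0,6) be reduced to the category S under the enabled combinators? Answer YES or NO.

YES

[0,6] S   >
  [0,4] S/NP   >
    [0,2] (S/NP)/S   >
      [0,1] "under" : ((S/NP)/S)/N
      [1,2] "quickly" : N
    [2,4] S   <
      [2,3] "this" : PP/N
      [3,4] "from" : S\(PP/N)
  [4,6] NP   <
    [4,5] "which" : S/N
    [5,6] "plan" : NP\(S/N)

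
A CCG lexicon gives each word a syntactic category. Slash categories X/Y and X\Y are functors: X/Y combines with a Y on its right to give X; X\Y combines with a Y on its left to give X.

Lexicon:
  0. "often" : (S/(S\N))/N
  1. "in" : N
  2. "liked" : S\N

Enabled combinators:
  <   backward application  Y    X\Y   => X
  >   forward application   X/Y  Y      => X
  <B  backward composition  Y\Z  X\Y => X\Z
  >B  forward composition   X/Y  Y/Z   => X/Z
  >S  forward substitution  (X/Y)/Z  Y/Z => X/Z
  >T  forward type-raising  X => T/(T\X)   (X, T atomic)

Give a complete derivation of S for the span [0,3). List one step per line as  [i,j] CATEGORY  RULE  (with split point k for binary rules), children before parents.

[0,3] S   >
  [0,2] S/(S\N)   >
    [0,1] "often" : (S/(S\N))/N
    [1,2] "in" : N
  [2,3] "liked" : S\N

[0,1] (S/(S\N))/N  lex  "often"
[1,2] N  lex  "in"
[0,2] S/(S\N)  >  k=1
[2,3] S\N  lex  "liked"
[0,3] S  >  k=2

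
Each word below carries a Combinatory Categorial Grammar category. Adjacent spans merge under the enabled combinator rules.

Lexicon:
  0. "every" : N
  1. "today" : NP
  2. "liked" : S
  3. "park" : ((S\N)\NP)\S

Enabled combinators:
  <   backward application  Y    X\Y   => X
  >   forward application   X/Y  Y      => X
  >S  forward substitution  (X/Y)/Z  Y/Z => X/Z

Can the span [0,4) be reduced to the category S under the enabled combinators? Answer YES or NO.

[0,4] S   <
  [0,1] "every" : N
  [1,4] S\N   <
    [1,2] "today" : NP
    [2,4] (S\N)\NP   <
      [2,3] "liked" : S
      [3,4] "park" : ((S\N)\NP)\S

YES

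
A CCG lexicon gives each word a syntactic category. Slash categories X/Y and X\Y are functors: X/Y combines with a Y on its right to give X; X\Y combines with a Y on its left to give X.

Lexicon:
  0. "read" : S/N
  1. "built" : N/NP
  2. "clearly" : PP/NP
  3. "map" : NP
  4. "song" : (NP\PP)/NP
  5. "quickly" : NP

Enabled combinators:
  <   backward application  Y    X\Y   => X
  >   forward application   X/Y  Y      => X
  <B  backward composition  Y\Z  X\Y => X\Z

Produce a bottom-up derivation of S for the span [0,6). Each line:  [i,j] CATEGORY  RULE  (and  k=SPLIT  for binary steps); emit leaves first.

[0,6] S   >
  [0,1] "read" : S/N
  [1,6] N   >
    [1,2] "built" : N/NP
    [2,6] NP   <
      [2,4] PP   >
        [2,3] "clearly" : PP/NP
        [3,4] "map" : NP
      [4,6] NP\PP   >
        [4,5] "song" : (NP\PP)/NP
        [5,6] "quickly" : NP

[0,1] S/N  lex  "read"
[1,2] N/NP  lex  "built"
[2,3] PP/NP  lex  "clearly"
[3,4] NP  lex  "map"
[2,4] PP  >  k=3
[4,5] (NP\PP)/NP  lex  "song"
[5,6] NP  lex  "quickly"
[4,6] NP\PP  >  k=5
[2,6] NP  <  k=4
[1,6] N  >  k=2
[0,6] S  >  k=1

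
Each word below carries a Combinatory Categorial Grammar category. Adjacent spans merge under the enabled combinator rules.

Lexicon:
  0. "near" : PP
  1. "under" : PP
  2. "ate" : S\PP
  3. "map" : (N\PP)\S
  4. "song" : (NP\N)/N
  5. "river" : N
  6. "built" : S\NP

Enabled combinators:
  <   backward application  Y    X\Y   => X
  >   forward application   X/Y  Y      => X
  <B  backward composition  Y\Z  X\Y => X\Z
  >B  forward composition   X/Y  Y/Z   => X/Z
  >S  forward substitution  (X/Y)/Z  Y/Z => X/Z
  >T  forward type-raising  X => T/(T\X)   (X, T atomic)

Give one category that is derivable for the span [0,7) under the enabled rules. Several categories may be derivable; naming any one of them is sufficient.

S

[0,7] S   <
  [0,4] N   >
    [0,1] N/(N\PP)   >T
      [0,1] "near" : PP
    [1,4] N\PP   <
      [1,3] S   >
        [1,2] S/(S\PP)   >T
          [1,2] "under" : PP
        [2,3] "ate" : S\PP
      [3,4] "map" : (N\PP)\S
  [4,7] S\N   <B
    [4,6] NP\N   >
      [4,5] "song" : (NP\N)/N
      [5,6] "river" : N
    [6,7] "built" : S\NP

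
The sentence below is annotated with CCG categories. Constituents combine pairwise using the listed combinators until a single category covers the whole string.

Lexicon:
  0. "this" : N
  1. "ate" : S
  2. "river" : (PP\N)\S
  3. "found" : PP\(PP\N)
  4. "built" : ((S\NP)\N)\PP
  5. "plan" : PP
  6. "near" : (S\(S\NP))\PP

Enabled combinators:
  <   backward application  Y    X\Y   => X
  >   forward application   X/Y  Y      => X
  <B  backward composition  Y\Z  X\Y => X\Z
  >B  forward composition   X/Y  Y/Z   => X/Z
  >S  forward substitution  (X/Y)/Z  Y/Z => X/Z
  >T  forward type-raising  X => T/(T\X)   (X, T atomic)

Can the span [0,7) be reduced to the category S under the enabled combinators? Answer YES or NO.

YES

[0,7] S   <
  [0,5] S\NP   <
    [0,1] "this" : N
    [1,5] (S\NP)\N   <
      [1,4] PP   <
        [1,3] PP\N   <
          [1,2] "ate" : S
          [2,3] "river" : (PP\N)\S
        [3,4] "found" : PP\(PP\N)
      [4,5] "built" : ((S\NP)\N)\PP
  [5,7] S\(S\NP)   <
    [5,6] "plan" : PP
    [6,7] "near" : (S\(S\NP))\PP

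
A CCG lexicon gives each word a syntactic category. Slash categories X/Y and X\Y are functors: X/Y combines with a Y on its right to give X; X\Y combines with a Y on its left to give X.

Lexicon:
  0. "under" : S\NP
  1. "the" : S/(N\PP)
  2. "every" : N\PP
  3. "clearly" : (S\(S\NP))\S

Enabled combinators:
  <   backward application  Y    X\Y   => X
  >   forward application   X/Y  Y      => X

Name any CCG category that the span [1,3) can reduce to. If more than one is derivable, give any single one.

S

[0,4] S   <
  [0,1] "under" : S\NP
  [1,4] S\(S\NP)   <
    [1,3] S   >
      [1,2] "the" : S/(N\PP)
      [2,3] "every" : N\PP
    [3,4] "clearly" : (S\(S\NP))\S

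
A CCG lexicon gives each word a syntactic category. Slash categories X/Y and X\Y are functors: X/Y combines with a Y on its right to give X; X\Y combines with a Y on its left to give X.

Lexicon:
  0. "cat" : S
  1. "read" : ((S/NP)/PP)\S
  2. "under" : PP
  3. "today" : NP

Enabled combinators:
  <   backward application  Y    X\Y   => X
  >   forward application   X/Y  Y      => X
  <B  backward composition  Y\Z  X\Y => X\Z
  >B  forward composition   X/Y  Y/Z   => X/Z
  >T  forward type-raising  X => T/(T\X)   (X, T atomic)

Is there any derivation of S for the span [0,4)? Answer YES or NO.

YES

[0,4] S   >
  [0,3] S/NP   >
    [0,2] (S/NP)/PP   <
      [0,1] "cat" : S
      [1,2] "read" : ((S/NP)/PP)\S
    [2,3] "under" : PP
  [3,4] "today" : NP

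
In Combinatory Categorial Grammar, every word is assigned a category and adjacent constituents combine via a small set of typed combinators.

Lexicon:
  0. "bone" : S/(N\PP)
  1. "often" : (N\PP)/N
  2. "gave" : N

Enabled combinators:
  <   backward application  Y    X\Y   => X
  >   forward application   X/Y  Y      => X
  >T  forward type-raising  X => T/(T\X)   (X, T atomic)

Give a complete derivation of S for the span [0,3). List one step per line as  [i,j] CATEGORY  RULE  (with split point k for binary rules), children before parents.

[0,1] S/(N\PP)  lex  "bone"
[1,2] (N\PP)/N  lex  "often"
[2,3] N  lex  "gave"
[1,3] N\PP  >  k=2
[0,3] S  >  k=1

[0,3] S   >
  [0,1] "bone" : S/(N\PP)
  [1,3] N\PP   >
    [1,2] "often" : (N\PP)/N
    [2,3] "gave" : N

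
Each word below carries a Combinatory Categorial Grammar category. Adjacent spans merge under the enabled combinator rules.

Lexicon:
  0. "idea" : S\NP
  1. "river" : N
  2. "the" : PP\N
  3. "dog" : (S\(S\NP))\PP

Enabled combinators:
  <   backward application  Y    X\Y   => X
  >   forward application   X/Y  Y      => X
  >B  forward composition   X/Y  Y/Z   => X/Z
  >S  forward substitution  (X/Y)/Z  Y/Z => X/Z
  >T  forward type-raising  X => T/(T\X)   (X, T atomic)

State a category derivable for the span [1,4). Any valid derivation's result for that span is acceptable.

S\(S\NP)

[0,4] S   <
  [0,1] "idea" : S\NP
  [1,4] S\(S\NP)   <
    [1,3] PP   <
      [1,2] "river" : N
      [2,3] "the" : PP\N
    [3,4] "dog" : (S\(S\NP))\PP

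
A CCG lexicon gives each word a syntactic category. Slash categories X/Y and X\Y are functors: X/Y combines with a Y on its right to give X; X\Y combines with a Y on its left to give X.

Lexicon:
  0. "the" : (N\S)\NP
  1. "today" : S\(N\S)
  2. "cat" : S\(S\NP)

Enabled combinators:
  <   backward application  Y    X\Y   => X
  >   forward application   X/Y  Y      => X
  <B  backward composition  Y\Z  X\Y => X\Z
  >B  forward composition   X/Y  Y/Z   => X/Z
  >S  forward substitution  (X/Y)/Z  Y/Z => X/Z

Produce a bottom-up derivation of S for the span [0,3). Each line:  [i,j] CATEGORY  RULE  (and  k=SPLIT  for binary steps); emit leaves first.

[0,1] (N\S)\NP  lex  "the"
[1,2] S\(N\S)  lex  "today"
[0,2] S\NP  <B  k=1
[2,3] S\(S\NP)  lex  "cat"
[0,3] S  <  k=2

[0,3] S   <
  [0,2] S\NP   <B
    [0,1] "the" : (N\S)\NP
    [1,2] "today" : S\(N\S)
  [2,3] "cat" : S\(S\NP)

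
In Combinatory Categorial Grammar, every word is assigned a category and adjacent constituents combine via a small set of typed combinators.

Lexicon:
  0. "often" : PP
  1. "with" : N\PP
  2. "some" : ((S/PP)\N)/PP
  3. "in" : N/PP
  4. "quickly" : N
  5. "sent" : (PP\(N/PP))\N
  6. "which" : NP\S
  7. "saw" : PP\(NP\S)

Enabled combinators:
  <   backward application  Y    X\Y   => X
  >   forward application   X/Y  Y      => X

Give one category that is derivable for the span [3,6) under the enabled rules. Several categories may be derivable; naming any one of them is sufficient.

[0,8] S   >
  [0,6] S/PP   <
    [0,2] N   <
      [0,1] "often" : PP
      [1,2] "with" : N\PP
    [2,6] (S/PP)\N   >
      [2,3] "some" : ((S/PP)\N)/PP
      [3,6] PP   <
        [3,4] "in" : N/PP
        [4,6] PP\(N/PP)   <
          [4,5] "quickly" : N
          [5,6] "sent" : (PP\(N/PP))\N
  [6,8] PP   <
    [6,7] "which" : NP\S
    [7,8] "saw" : PP\(NP\S)

PP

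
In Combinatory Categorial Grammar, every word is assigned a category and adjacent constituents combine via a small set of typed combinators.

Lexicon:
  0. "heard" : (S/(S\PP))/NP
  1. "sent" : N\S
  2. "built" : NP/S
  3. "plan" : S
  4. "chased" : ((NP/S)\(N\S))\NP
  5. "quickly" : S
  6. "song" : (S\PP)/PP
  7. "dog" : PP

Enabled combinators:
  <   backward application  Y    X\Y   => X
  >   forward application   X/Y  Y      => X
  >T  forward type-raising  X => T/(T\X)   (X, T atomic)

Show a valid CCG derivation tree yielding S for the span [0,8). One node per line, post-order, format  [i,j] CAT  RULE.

[0,1] (S/(S\PP))/NP  lex  "heard"
[1,2] N\S  lex  "sent"
[2,3] NP/S  lex  "built"
[3,4] S  lex  "plan"
[2,4] NP  >  k=3
[4,5] ((NP/S)\(N\S))\NP  lex  "chased"
[2,5] (NP/S)\(N\S)  <  k=4
[1,5] NP/S  <  k=2
[5,6] S  lex  "quickly"
[1,6] NP  >  k=5
[0,6] S/(S\PP)  >  k=1
[6,7] (S\PP)/PP  lex  "song"
[7,8] PP  lex  "dog"
[6,8] S\PP  >  k=7
[0,8] S  >  k=6

[0,8] S   >
  [0,6] S/(S\PP)   >
    [0,1] "heard" : (S/(S\PP))/NP
    [1,6] NP   >
      [1,5] NP/S   <
        [1,2] "sent" : N\S
        [2,5] (NP/S)\(N\S)   <
          [2,4] NP   >
            [2,3] "built" : NP/S
            [3,4] "plan" : S
          [4,5] "chased" : ((NP/S)\(N\S))\NP
      [5,6] "quickly" : S
  [6,8] S\PP   >
    [6,7] "song" : (S\PP)/PP
    [7,8] "dog" : PP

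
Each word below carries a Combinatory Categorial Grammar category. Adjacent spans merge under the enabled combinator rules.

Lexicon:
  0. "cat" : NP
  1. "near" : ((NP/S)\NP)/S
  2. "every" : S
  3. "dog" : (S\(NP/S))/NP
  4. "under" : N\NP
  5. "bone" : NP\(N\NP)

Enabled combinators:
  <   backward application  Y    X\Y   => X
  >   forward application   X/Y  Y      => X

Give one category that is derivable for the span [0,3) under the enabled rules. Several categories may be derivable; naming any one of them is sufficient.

[0,6] S   <
  [0,3] NP/S   <
    [0,1] "cat" : NP
    [1,3] (NP/S)\NP   >
      [1,2] "near" : ((NP/S)\NP)/S
      [2,3] "every" : S
  [3,6] S\(NP/S)   >
    [3,4] "dog" : (S\(NP/S))/NP
    [4,6] NP   <
      [4,5] "under" : N\NP
      [5,6] "bone" : NP\(N\NP)

NP/S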